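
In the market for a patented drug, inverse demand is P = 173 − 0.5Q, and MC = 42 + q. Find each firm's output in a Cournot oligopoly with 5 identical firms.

Cournot with 5 identical firms: the symmetric best-response condition is 173 − 3q = 42 + q. Each firm produces q = 32.75, total output Q = 163.75, price P = 91.125.

q_i = 32.75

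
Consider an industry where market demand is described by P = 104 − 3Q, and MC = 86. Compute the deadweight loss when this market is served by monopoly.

DWL = 13.5

Under competition P = MC = 86, so Q = (104 − 86)/3 = 6.
Monopoly sets MR = MC: 104 − 6Q = 86 ⇒ Q = 3, P = 104 − 3·3 = 95.
DWL is the triangle between Q = 3 and Q = 6: ½·(6 − 3)·(95 − 86) = 13.5.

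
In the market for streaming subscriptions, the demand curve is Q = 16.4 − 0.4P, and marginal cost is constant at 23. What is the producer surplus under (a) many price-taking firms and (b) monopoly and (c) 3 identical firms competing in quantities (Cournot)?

Inverting demand: P = 41 − 2.5Q.
Under competition P = MC = 23, so Q = (41 − 23)/2.5 = 7.2.
PS = (23 − 23)·7.2 = 0.
The monopolist equates marginal revenue to marginal cost: 41 − 5Q = 23, so Q = 3.6. From demand, P = 32.
PS = (32 − 23)·3.6 = 32.4.
In a 3-firm Cournot equilibrium, symmetry and the first-order condition give q = (41 − 23)/(10) = 1.8. So Q = 5.4 and P = 27.5.
PS = (27.5 − 23)·5.4 = 24.3.

Competition: PS = 0; Monopoly: PS = 32.4; Cournot: PS = 24.3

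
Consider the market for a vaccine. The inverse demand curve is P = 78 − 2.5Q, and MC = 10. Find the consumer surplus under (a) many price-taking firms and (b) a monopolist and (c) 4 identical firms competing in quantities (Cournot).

Competitive firms price at marginal cost: P = 10, giving Q = 27.2.
CS = ½·(78 − 10)·27.2 = 924.8.
Monopoly sets MR = MC: 78 − 5Q = 10 ⇒ Q = 13.6, P = 78 − 2.5·13.6 = 44.
CS = ½·(78 − 44)·13.6 = 231.2.
With 4 symmetric Cournot firms, each firm's FOC gives 78 − 12.5q = 10, so q = 5.44, Q = 4·5.44 = 21.76, and P = 23.6.
CS = ½·(78 − 23.6)·21.76 = 591.872.

Competition: CS = 924.8; Monopoly: CS = 231.2; Cournot: CS = 591.872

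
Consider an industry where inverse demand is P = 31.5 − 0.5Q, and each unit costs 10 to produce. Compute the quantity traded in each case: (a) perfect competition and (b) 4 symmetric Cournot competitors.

Competition: Q = 43; Cournot: Q = 34.4

Perfect competition: P = MC = 10, so 31.5 − 0.5Q = 10 and Q = 43.
Cournot with 4 identical firms: the symmetric best-response condition is 31.5 − 2.5q = 10. Each firm produces q = 8.6, total output Q = 34.4, price P = 14.3.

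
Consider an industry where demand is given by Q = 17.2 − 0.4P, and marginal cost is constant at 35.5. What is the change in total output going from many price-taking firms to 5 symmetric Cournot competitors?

Q falls by 0.5

Inverting demand: P = 43 − 2.5Q.
Under competition P = MC = 35.5, so Q = (43 − 35.5)/2.5 = 3.
Cournot with 5 identical firms: the symmetric best-response condition is 43 − 15q = 35.5. Each firm produces q = 0.5, total output Q = 2.5, price P = 36.75.
Change in total output: 2.5 − 3 = −0.5.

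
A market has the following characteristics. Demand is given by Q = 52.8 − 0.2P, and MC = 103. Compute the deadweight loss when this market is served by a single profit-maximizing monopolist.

DWL = 648.025

Inverting demand: P = 264 − 5Q.
Under competition P = MC = 103, so Q = (264 − 103)/5 = 32.2.
The monopolist equates marginal revenue to marginal cost: 264 − 10Q = 103, so Q = 16.1. From demand, P = 183.5.
DWL is the triangle between Q = 16.1 and Q = 32.2: ½·(32.2 − 16.1)·(183.5 − 103) = 648.025.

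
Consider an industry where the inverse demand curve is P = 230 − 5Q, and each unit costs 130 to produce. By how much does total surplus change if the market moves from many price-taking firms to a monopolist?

Competitive firms price at marginal cost: P = 130, giving Q = 20.
CS = ½·(230 − 130)·20 = 1000; PS = (130 − 130)·20 = 0; TS = 1000.
A monopolist chooses Q where MR = MC. MR = 230 − 10Q; setting this equal to 130 gives Q = 10 and P = 180.
CS = ½·(230 − 180)·10 = 250; PS = (180 − 130)·10 = 500; TS = 750.
Change in total surplus: 750 − 1000 = −250.

Total surplus falls by 250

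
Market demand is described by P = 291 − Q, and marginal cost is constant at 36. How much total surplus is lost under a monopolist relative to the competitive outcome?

Perfect competition: P = MC = 36, so 291 − Q = 36 and Q = 255.
A monopolist chooses Q where MR = MC. MR = 291 − 2Q; setting this equal to 36 gives Q = 127.5 and P = 163.5.
DWL is the triangle between Q = 127.5 and Q = 255: ½·(255 − 127.5)·(163.5 − 36) = 8128.125.

DWL = 8128.125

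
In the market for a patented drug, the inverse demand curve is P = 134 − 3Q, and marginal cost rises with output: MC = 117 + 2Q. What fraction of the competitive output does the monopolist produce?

A monopolist chooses Q where MR = MC. MR = 134 − 6Q; setting this equal to 117 + 2Q gives Q = 2.125 and P = 127.625.
Under competition P = MC: 134 − 3Q = 117 + 2Q ⇒ Q = 3.4, P = 123.8.
Ratio Q_m/Q_c = 2.125/3.4 = 0.625.

Q_m/Q_c = 0.625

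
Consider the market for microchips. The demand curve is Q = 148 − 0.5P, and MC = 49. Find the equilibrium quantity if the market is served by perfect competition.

Inverting demand: P = 296 − 2Q.
Under competition P = MC = 49, so Q = (296 − 49)/2 = 123.5.

Q = 123.5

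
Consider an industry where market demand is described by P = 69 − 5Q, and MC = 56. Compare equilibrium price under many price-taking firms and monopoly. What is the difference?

Perfect competition: P = MC = 56, so 69 − 5Q = 56 and Q = 2.6.
The monopolist equates marginal revenue to marginal cost: 69 − 10Q = 56, so Q = 1.3. From demand, P = 62.5.
Change in equilibrium price: 62.5 − 56 = 6.5.

Equilibrium price rises by 6.5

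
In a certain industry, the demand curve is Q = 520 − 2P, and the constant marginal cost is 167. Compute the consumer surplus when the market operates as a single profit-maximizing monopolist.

Inverting demand: P = 260 − 0.5Q.
A monopolist chooses Q where MR = MC. MR = 260 − Q; setting this equal to 167 gives Q = 93 and P = 213.5.
CS = ½·(260 − 213.5)·93 = 2162.25.

CS = 2162.25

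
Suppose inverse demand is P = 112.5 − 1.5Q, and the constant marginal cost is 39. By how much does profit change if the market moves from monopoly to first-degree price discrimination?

A monopolist chooses Q where MR = MC. MR = 112.5 − 3Q; setting this equal to 39 gives Q = 24.5 and P = 75.75.
Profit = (75.75 − 39)·24.5 = 900.375.
With perfect price discrimination, output is the efficient level Q = 49 (where demand meets MC), but every buyer pays their willingness to pay: CS = 0 and PS = total surplus.
PS equals the full surplus area, 1800.75. Profit = 1800.75 = 1800.75.
Change in profit: 1800.75 − 900.375 = 900.375.

π rises by 900.375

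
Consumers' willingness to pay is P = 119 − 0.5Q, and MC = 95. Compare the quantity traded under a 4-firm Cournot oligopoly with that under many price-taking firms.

Cournot: Q = 38.4; Competition: Q = 48

In a 4-firm Cournot equilibrium, symmetry and the first-order condition give q = (119 − 95)/(2.5) = 9.6. So Q = 38.4 and P = 99.8.
Perfect competition: P = MC = 95, so 119 − 0.5Q = 95 and Q = 48.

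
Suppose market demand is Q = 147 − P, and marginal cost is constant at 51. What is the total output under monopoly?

Inverting demand: P = 147 − Q.
A monopolist chooses Q where MR = MC. MR = 147 − 2Q; setting this equal to 51 gives Q = 48 and P = 99.

Q = 48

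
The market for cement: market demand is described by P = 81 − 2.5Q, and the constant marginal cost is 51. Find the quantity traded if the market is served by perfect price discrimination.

A perfectly discriminating monopolist sells every unit with P(Q) ≥ MC(Q), so output equals the competitive quantity Q = 12. Each buyer pays their reservation price, so CS = 0 and the firm captures all surplus.

Q = 12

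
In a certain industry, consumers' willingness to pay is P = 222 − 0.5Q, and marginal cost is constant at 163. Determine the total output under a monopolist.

Q = 59

The monopolist equates marginal revenue to marginal cost: 222 − Q = 163, so Q = 59. From demand, P = 192.5.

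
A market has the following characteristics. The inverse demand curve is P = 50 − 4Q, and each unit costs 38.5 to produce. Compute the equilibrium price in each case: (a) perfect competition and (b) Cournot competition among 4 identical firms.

Competition: P = 38.5; Cournot: P = 40.8

Competitive firms price at marginal cost: P = 38.5, giving Q = 2.875.
Cournot with 4 identical firms: the symmetric best-response condition is 50 − 20q = 38.5. Each firm produces q = 0.575, total output Q = 2.3, price P = 40.8.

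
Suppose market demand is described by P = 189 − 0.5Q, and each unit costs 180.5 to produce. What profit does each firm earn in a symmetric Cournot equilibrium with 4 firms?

Cournot with 4 identical firms: the symmetric best-response condition is 189 − 2.5q = 180.5. Each firm produces q = 3.4, total output Q = 13.6, price P = 182.2.
Each firm's profit = (182.2 − 180.5)·3.4 = 5.78.

π_i = 5.78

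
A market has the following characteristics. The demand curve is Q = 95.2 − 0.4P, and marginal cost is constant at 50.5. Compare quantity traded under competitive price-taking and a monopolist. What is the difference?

Quantity traded falls by 37.5

Inverting demand: P = 238 − 2.5Q.
Perfect competition: P = MC = 50.5, so 238 − 2.5Q = 50.5 and Q = 75.
A monopolist chooses Q where MR = MC. MR = 238 − 5Q; setting this equal to 50.5 gives Q = 37.5 and P = 144.25.
Change in quantity traded: 37.5 − 75 = −37.5.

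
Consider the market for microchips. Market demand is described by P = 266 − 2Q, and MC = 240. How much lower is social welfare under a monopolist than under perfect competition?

Perfect competition: P = MC = 240, so 266 − 2Q = 240 and Q = 13.
CS = ½·(266 − 240)·13 = 169; PS = (240 − 240)·13 = 0; TS = 169.
A monopolist chooses Q where MR = MC. MR = 266 − 4Q; setting this equal to 240 gives Q = 6.5 and P = 253.
CS = ½·(266 − 253)·6.5 = 42.25; PS = (253 − 240)·6.5 = 84.5; TS = 126.75.
Change in social welfare: 126.75 − 169 = −42.25.

Social welfare falls by 42.25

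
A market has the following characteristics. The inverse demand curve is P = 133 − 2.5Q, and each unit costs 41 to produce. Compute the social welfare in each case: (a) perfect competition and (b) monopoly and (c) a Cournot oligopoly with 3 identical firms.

Competitive firms price at marginal cost: P = 41, giving Q = 36.8.
CS = ½·(133 − 41)·36.8 = 1692.8; PS = (41 − 41)·36.8 = 0; TS = 1692.8.
Monopoly sets MR = MC: 133 − 5Q = 41 ⇒ Q = 18.4, P = 133 − 2.5·18.4 = 87.
CS = ½·(133 − 87)·18.4 = 423.2; PS = (87 − 41)·18.4 = 846.4; TS = 1269.6.
In a 3-firm Cournot equilibrium, symmetry and the first-order condition give q = (133 − 41)/(10) = 9.2. So Q = 27.6 and P = 64.
CS = ½·(133 − 64)·27.6 = 952.2; PS = (64 − 41)·27.6 = 634.8; TS = 1587.

Competition: TS = 1692.8; Monopoly: TS = 1269.6; Cournot: TS = 1587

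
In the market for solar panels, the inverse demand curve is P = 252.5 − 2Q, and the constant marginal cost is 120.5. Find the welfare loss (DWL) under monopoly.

DWL = 1089

Competitive firms price at marginal cost: P = 120.5, giving Q = 66.
Monopoly sets MR = MC: 252.5 − 4Q = 120.5 ⇒ Q = 33, P = 252.5 − 2·33 = 186.5.
DWL is the triangle between Q = 33 and Q = 66: ½·(66 − 33)·(186.5 − 120.5) = 1089.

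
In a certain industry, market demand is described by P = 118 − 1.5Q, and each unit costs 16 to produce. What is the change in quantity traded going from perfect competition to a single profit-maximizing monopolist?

Q falls by 34

Competitive firms price at marginal cost: P = 16, giving Q = 68.
A monopolist chooses Q where MR = MC. MR = 118 − 3Q; setting this equal to 16 gives Q = 34 and P = 67.
Change in quantity traded: 34 − 68 = −34.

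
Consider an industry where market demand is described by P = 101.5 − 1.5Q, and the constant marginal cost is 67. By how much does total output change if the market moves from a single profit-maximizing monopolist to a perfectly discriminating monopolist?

Monopoly sets MR = MC: 101.5 − 3Q = 67 ⇒ Q = 11.5, P = 101.5 − 1.5·11.5 = 84.25.
Under first-degree price discrimination the firm charges each unit its demand price and produces up to where P = MC, i.e. Q = 23. Consumer surplus is zero; producer surplus equals total surplus.
Change in total output: 23 − 11.5 = 11.5.

Total output rises by 11.5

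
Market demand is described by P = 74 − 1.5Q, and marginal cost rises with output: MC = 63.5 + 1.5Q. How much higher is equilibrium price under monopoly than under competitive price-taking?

Equilibrium price rises by 1.75

Under competition P = MC: 74 − 1.5Q = 63.5 + 1.5Q ⇒ Q = 3.5, P = 68.75.
The monopolist equates marginal revenue to marginal cost: 74 − 3Q = 63.5 + 1.5Q, so Q = 7/3. From demand, P = 70.5.
Change in equilibrium price: 70.5 − 68.75 = 1.75.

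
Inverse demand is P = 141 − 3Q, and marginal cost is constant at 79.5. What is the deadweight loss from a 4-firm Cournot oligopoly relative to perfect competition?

DWL = 25.215

Under competition P = MC = 79.5, so Q = (141 − 79.5)/3 = 20.5.
With 4 symmetric Cournot firms, each firm's FOC gives 141 − 15q = 79.5, so q = 4.1, Q = 4·4.1 = 16.4, and P = 91.8.
DWL is the triangle between Q = 16.4 and Q = 20.5: ½·(20.5 − 16.4)·(91.8 − 79.5) = 25.215.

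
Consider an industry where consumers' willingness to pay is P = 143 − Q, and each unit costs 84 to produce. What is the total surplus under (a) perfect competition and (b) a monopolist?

Competition: TS = 1740.5; Monopoly: TS = 1305.375

Competitive firms price at marginal cost: P = 84, giving Q = 59.
CS = ½·(143 − 84)·59 = 1740.5; PS = (84 − 84)·59 = 0; TS = 1740.5.
The monopolist equates marginal revenue to marginal cost: 143 − 2Q = 84, so Q = 29.5. From demand, P = 113.5.
CS = ½·(143 − 113.5)·29.5 = 435.125; PS = (113.5 − 84)·29.5 = 870.25; TS = 1305.375.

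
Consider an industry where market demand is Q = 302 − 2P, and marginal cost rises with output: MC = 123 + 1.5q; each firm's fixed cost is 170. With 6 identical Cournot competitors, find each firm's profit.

Inverting demand: P = 151 − 0.5Q.
In a 6-firm Cournot equilibrium, symmetry and the first-order condition give q = (151 − 123)/(5) = 5.6. So Q = 33.6 and P = 134.2.
Each firm's profit = 134.2·5.6 − (123·5.6 + ½·1.5·5.6²) − 170 = −130.8.

π_i = −130.8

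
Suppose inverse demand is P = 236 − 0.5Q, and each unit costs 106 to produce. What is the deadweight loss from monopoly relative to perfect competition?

Perfect competition: P = MC = 106, so 236 − 0.5Q = 106 and Q = 260.
Monopoly sets MR = MC: 236 − Q = 106 ⇒ Q = 130, P = 236 − 0.5·130 = 171.
DWL is the triangle between Q = 130 and Q = 260: ½·(260 − 130)·(171 − 106) = 4225.

DWL = 4225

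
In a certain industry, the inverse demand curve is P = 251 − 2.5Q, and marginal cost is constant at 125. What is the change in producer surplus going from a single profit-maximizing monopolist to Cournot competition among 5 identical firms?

Monopoly sets MR = MC: 251 − 5Q = 125 ⇒ Q = 25.2, P = 251 − 2.5·25.2 = 188.
PS = (188 − 125)·25.2 = 1587.6.
With 5 symmetric Cournot firms, each firm's FOC gives 251 − 15q = 125, so q = 8.4, Q = 5·8.4 = 42, and P = 146.
PS = (146 − 125)·42 = 882.
Change in producer surplus: 882 − 1587.6 = −705.6.

PS falls by 705.6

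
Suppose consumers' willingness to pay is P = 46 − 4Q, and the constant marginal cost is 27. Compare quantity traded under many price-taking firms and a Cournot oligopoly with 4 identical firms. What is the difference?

Quantity traded falls by 0.95

Perfect competition: P = MC = 27, so 46 − 4Q = 27 and Q = 4.75.
In a 4-firm Cournot equilibrium, symmetry and the first-order condition give q = (46 − 27)/(20) = 0.95. So Q = 3.8 and P = 30.8.
Change in quantity traded: 3.8 − 4.75 = −0.95.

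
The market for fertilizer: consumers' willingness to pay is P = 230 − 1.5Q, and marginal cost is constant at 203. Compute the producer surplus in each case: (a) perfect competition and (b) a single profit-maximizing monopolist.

Under competition P = MC = 203, so Q = (230 − 203)/1.5 = 18.
PS = (203 − 203)·18 = 0.
Monopoly sets MR = MC: 230 − 3Q = 203 ⇒ Q = 9, P = 230 − 1.5·9 = 216.5.
PS = (216.5 − 203)·9 = 121.5.

Competition: PS = 0; Monopoly: PS = 121.5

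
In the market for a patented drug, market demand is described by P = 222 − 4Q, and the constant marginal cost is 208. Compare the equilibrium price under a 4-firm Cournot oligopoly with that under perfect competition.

In a 4-firm Cournot equilibrium, symmetry and the first-order condition give q = (222 − 208)/(20) = 0.7. So Q = 2.8 and P = 210.8.
Under competition P = MC = 208, so Q = (222 − 208)/4 = 3.5.

Cournot: P = 210.8; Competition: P = 208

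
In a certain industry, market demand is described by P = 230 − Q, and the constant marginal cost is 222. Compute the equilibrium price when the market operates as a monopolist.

P = 226

Monopoly sets MR = MC: 230 − 2Q = 222 ⇒ Q = 4, P = 230 − 4 = 226.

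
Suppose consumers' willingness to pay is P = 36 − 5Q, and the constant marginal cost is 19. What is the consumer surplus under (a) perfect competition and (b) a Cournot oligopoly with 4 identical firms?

Perfect competition: P = MC = 19, so 36 − 5Q = 19 and Q = 3.4.
CS = ½·(36 − 19)·3.4 = 28.9.
In a 4-firm Cournot equilibrium, symmetry and the first-order condition give q = (36 − 19)/(25) = 0.68. So Q = 2.72 and P = 22.4.
CS = ½·(36 − 22.4)·2.72 = 18.496.

Competition: CS = 28.9; Cournot: CS = 18.496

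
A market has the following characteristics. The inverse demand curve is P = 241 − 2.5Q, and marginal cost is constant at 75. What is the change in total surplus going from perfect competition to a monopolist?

Under competition P = MC = 75, so Q = (241 − 75)/2.5 = 66.4.
CS = ½·(241 − 75)·66.4 = 5511.2; PS = (75 − 75)·66.4 = 0; TS = 5511.2.
Monopoly sets MR = MC: 241 − 5Q = 75 ⇒ Q = 33.2, P = 241 − 2.5·33.2 = 158.
CS = ½·(241 − 158)·33.2 = 1377.8; PS = (158 − 75)·33.2 = 2755.6; TS = 4133.4.
Change in total surplus: 4133.4 − 5511.2 = −1377.8.

Total surplus falls by 1377.8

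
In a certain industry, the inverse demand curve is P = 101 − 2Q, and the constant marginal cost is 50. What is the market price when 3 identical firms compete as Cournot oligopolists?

In a 3-firm Cournot equilibrium, symmetry and the first-order condition give q = (101 − 50)/(8) = 6.375. So Q = 19.125 and P = 62.75.

P = 62.75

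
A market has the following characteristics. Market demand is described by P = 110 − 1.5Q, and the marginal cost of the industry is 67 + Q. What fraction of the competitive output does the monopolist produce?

Monopoly sets MR = MC: 110 − 3Q = 67 + Q ⇒ Q = 10.75, P = 110 − 1.5·10.75 = 93.875.
Under competition P = MC: 110 − 1.5Q = 67 + Q ⇒ Q = 17.2, P = 84.2.
Ratio Q_m/Q_c = 10.75/17.2 = 0.625.

Q_m/Q_c = 0.625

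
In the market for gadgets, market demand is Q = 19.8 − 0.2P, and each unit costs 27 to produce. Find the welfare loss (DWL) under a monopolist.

DWL = 129.6

Inverting demand: P = 99 − 5Q.
Perfect competition: P = MC = 27, so 99 − 5Q = 27 and Q = 14.4.
Monopoly sets MR = MC: 99 − 10Q = 27 ⇒ Q = 7.2, P = 99 − 5·7.2 = 63.
DWL is the triangle between Q = 7.2 and Q = 14.4: ½·(14.4 − 7.2)·(63 − 27) = 129.6.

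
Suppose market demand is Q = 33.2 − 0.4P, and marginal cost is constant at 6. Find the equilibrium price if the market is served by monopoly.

P = 44.5

Inverting demand: P = 83 − 2.5Q.
A monopolist chooses Q where MR = MC. MR = 83 − 5Q; setting this equal to 6 gives Q = 15.4 and P = 44.5.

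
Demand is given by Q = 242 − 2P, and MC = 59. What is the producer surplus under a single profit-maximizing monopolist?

Inverting demand: P = 121 − 0.5Q.
A monopolist chooses Q where MR = MC. MR = 121 − Q; setting this equal to 59 gives Q = 62 and P = 90.
PS = (90 − 59)·62 = 1922.

PS = 1922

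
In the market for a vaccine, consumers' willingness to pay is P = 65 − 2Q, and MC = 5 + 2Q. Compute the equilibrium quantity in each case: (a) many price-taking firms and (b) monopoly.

Competitive equilibrium sets price equal to marginal cost: 65 − 2Q = 5 + 2Q, so Q = 15 and P = 35.
Monopoly sets MR = MC: 65 − 4Q = 5 + 2Q ⇒ Q = 10, P = 65 − 2·10 = 45.

Competition: Q = 15; Monopoly: Q = 10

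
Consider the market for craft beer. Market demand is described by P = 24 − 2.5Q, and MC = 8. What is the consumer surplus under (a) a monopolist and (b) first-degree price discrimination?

Monopoly: CS = 12.8; Perfect PD: CS = 0

The monopolist equates marginal revenue to marginal cost: 24 − 5Q = 8, so Q = 3.2. From demand, P = 16.
CS = ½·(24 − 16)·3.2 = 12.8.
Under first-degree price discrimination the firm charges each unit its demand price and produces up to where P = MC, i.e. Q = 6.4. Consumer surplus is zero; producer surplus equals total surplus.
CS = 0.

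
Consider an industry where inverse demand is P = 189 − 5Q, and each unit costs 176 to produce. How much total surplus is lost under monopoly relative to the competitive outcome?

Competitive firms price at marginal cost: P = 176, giving Q = 2.6.
The monopolist equates marginal revenue to marginal cost: 189 − 10Q = 176, so Q = 1.3. From demand, P = 182.5.
DWL is the triangle between Q = 1.3 and Q = 2.6: ½·(2.6 − 1.3)·(182.5 − 176) = 4.225.

DWL = 4.225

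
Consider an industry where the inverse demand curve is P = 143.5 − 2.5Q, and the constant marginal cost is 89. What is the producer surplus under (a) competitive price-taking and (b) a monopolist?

Competition: PS = 0; Monopoly: PS = 297.025

Under competition P = MC = 89, so Q = (143.5 − 89)/2.5 = 21.8.
PS = (89 − 89)·21.8 = 0.
A monopolist chooses Q where MR = MC. MR = 143.5 − 5Q; setting this equal to 89 gives Q = 10.9 and P = 116.25.
PS = (116.25 − 89)·10.9 = 297.025.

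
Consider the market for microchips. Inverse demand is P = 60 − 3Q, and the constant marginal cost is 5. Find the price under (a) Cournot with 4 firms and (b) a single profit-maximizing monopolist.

Cournot: P = 16; Monopoly: P = 32.5

In a 4-firm Cournot equilibrium, symmetry and the first-order condition give q = (60 − 5)/(15) = 11/3. So Q = 44/3 and P = 16.
The monopolist equates marginal revenue to marginal cost: 60 − 6Q = 5, so Q = 55/6. From demand, P = 32.5.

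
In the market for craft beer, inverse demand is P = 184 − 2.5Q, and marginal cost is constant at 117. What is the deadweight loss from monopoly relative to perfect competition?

DWL = 224.45

Competitive firms price at marginal cost: P = 117, giving Q = 26.8.
A monopolist chooses Q where MR = MC. MR = 184 − 5Q; setting this equal to 117 gives Q = 13.4 and P = 150.5.
DWL is the triangle between Q = 13.4 and Q = 26.8: ½·(26.8 − 13.4)·(150.5 − 117) = 224.45.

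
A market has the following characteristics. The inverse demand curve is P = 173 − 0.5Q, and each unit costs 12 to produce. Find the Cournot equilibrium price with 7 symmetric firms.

P = 32.125

With 7 symmetric Cournot firms, each firm's FOC gives 173 − 4q = 12, so q = 40.25, Q = 7·40.25 = 281.75, and P = 32.125.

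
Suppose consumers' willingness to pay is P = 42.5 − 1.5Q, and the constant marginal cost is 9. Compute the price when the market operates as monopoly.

A monopolist chooses Q where MR = MC. MR = 42.5 − 3Q; setting this equal to 9 gives Q = 67/6 and P = 25.75.

P = 25.75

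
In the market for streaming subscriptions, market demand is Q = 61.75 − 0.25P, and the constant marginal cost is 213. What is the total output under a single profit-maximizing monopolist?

Inverting demand: P = 247 − 4Q.
Monopoly sets MR = MC: 247 − 8Q = 213 ⇒ Q = 4.25, P = 247 − 4·4.25 = 230.

Q = 4.25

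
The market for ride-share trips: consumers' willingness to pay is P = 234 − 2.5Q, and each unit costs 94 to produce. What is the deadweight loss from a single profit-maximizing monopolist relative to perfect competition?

DWL = 980

Perfect competition: P = MC = 94, so 234 − 2.5Q = 94 and Q = 56.
The monopolist equates marginal revenue to marginal cost: 234 − 5Q = 94, so Q = 28. From demand, P = 164.
DWL is the triangle between Q = 28 and Q = 56: ½·(56 − 28)·(164 − 94) = 980.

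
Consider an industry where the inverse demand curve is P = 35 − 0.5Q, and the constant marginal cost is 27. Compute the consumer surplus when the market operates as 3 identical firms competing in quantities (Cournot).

Cournot with 3 identical firms: the symmetric best-response condition is 35 − 2q = 27. Each firm produces q = 4, total output Q = 12, price P = 29.
CS = ½·(35 − 29)·12 = 36.

CS = 36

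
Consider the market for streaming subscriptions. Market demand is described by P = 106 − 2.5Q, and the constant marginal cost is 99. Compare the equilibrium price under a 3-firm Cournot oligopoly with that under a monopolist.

Cournot: P = 100.75; Monopoly: P = 102.5

Cournot with 3 identical firms: the symmetric best-response condition is 106 − 10q = 99. Each firm produces q = 0.7, total output Q = 2.1, price P = 100.75.
A monopolist chooses Q where MR = MC. MR = 106 − 5Q; setting this equal to 99 gives Q = 1.4 and P = 102.5.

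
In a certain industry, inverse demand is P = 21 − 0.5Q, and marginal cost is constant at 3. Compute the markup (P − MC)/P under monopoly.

A monopolist chooses Q where MR = MC. MR = 21 − Q; setting this equal to 3 gives Q = 18 and P = 12.
Lerner index = (P − MC)/P = (12 − 3)/12 = 0.75.

Lerner index = 0.75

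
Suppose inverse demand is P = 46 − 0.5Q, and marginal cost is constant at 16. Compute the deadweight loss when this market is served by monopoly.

DWL = 225

Perfect competition: P = MC = 16, so 46 − 0.5Q = 16 and Q = 60.
The monopolist equates marginal revenue to marginal cost: 46 − Q = 16, so Q = 30. From demand, P = 31.
DWL is the triangle between Q = 30 and Q = 60: ½·(60 − 30)·(31 − 16) = 225.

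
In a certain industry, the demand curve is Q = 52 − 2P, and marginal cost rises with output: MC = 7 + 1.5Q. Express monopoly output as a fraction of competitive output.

Inverting demand: P = 26 − 0.5Q.
The monopolist equates marginal revenue to marginal cost: 26 − Q = 7 + 1.5Q, so Q = 7.6. From demand, P = 22.2.
Under competition P = MC: 26 − 0.5Q = 7 + 1.5Q ⇒ Q = 9.5, P = 21.25.
Ratio Q_m/Q_c = 7.6/9.5 = 0.8.

Q_m/Q_c = 0.8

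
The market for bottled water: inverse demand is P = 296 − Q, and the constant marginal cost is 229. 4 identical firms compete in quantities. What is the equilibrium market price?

P = 242.4

With 4 symmetric Cournot firms, each firm's FOC gives 296 − 5q = 229, so q = 13.4, Q = 4·13.4 = 53.6, and P = 242.4.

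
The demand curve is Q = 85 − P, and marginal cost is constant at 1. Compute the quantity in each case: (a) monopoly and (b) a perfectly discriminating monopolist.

Inverting demand: P = 85 − Q.
A monopolist chooses Q where MR = MC. MR = 85 − 2Q; setting this equal to 1 gives Q = 42 and P = 43.
With perfect price discrimination, output is the efficient level Q = 84 (where demand meets MC), but every buyer pays their willingness to pay: CS = 0 and PS = total surplus.

Monopoly: Q = 42; Perfect PD: Q = 84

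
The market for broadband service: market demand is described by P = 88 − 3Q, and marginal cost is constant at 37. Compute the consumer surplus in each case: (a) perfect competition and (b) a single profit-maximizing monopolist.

Competition: CS = 433.5; Monopoly: CS = 108.375

Under competition P = MC = 37, so Q = (88 − 37)/3 = 17.
CS = ½·(88 − 37)·17 = 433.5.
Monopoly sets MR = MC: 88 − 6Q = 37 ⇒ Q = 8.5, P = 88 − 3·8.5 = 62.5.
CS = ½·(88 − 62.5)·8.5 = 108.375.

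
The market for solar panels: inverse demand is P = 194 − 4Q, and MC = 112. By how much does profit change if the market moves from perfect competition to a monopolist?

Perfect competition: P = MC = 112, so 194 − 4Q = 112 and Q = 20.5.
Profit = (112 − 112)·20.5 = 0.
Monopoly sets MR = MC: 194 − 8Q = 112 ⇒ Q = 10.25, P = 194 − 4·10.25 = 153.
Profit = (153 − 112)·10.25 = 420.25.
Change in profit: 420.25 − 0 = 420.25.

Profit rises by 420.25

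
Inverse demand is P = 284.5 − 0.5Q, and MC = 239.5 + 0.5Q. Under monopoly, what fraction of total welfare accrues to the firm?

PS/TS = 0.75

The monopolist equates marginal revenue to marginal cost: 284.5 − Q = 239.5 + 0.5Q, so Q = 30. From demand, P = 269.5.
CS = ½·(284.5 − 269.5)·30 = 225.
PS = P·Q − VC(Q) = 269.5·30 − (239.5·30 + ½·0.5·30²) = 675.
Share captured = PS/TS = 675/900 = 0.75.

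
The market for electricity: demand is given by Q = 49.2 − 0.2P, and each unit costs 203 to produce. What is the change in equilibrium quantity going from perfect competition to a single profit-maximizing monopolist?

Equilibrium quantity falls by 4.3

Inverting demand: P = 246 − 5Q.
Under competition P = MC = 203, so Q = (246 − 203)/5 = 8.6.
Monopoly sets MR = MC: 246 − 10Q = 203 ⇒ Q = 4.3, P = 246 − 5·4.3 = 224.5.
Change in equilibrium quantity: 4.3 − 8.6 = −4.3.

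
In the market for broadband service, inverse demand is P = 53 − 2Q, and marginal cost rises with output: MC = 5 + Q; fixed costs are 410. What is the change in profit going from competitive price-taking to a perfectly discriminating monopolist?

Profit rises by 256

Under competition P = MC: 53 − 2Q = 5 + Q ⇒ Q = 16, P = 21.
Profit = 21·16 − (5·16 + ½·1·16²) − 410 = −282.
A perfectly discriminating monopolist sells every unit with P(Q) ≥ MC(Q), so output equals the competitive quantity Q = 16. Each buyer pays their reservation price, so CS = 0 and the firm captures all surplus.
PS equals the full surplus area, 384. Profit = 384 − 410 = −26.
Change in profit: −26 − −282 = 256.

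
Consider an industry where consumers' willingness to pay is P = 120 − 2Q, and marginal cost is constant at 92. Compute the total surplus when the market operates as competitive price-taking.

Perfect competition: P = MC = 92, so 120 − 2Q = 92 and Q = 14.
CS = ½·(120 − 92)·14 = 196; PS = (92 − 92)·14 = 0; TS = 196.

TS = 196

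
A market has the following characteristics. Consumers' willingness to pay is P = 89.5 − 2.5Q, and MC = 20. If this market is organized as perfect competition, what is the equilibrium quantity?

Q = 27.8

Perfect competition: P = MC = 20, so 89.5 − 2.5Q = 20 and Q = 27.8.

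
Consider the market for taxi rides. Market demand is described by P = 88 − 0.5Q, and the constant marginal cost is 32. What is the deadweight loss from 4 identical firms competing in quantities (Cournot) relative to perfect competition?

Under competition P = MC = 32, so Q = (88 − 32)/0.5 = 112.
Cournot with 4 identical firms: the symmetric best-response condition is 88 − 2.5q = 32. Each firm produces q = 22.4, total output Q = 89.6, price P = 43.2.
DWL is the triangle between Q = 89.6 and Q = 112: ½·(112 − 89.6)·(43.2 − 32) = 125.44.

DWL = 125.44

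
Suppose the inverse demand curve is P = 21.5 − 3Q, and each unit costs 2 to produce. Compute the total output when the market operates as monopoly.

Q = 3.25

Monopoly sets MR = MC: 21.5 − 6Q = 2 ⇒ Q = 3.25, P = 21.5 − 3·3.25 = 11.75.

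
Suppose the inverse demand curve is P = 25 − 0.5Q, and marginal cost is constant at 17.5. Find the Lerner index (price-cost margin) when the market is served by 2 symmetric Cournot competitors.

Lerner index = 0.125

With 2 symmetric Cournot firms, each firm's FOC gives 25 − 1.5q = 17.5, so q = 5, Q = 2·5 = 10, and P = 20.
Lerner index = (P − MC)/P = (20 − 17.5)/20 = 0.125.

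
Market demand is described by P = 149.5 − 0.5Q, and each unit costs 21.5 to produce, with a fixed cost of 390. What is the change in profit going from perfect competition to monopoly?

Under competition P = MC = 21.5, so Q = (149.5 − 21.5)/0.5 = 256.
Profit = (21.5 − 21.5)·256 − 390 = −390.
Monopoly sets MR = MC: 149.5 − Q = 21.5 ⇒ Q = 128, P = 149.5 − 0.5·128 = 85.5.
Profit = (85.5 − 21.5)·128 − 390 = 7802.
Change in profit: 7802 − −390 = 8192.

Profit rises by 8192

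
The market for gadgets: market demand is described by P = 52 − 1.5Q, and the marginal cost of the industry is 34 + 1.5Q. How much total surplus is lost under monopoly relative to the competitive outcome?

Competitive equilibrium sets price equal to marginal cost: 52 − 1.5Q = 34 + 1.5Q, so Q = 6 and P = 43.
The monopolist equates marginal revenue to marginal cost: 52 − 3Q = 34 + 1.5Q, so Q = 4. From demand, P = 46.
CS = ½·(52 − 43)·6 = 27; PS = (43·6 − 34·6 − ½·1.5·6²) = 27; TS = 54.
CS = ½·(52 − 46)·4 = 12; PS = (46·4 − 34·4 − ½·1.5·4²) = 36; TS = 48.
DWL = 54 − 48 = 6.

DWL = 6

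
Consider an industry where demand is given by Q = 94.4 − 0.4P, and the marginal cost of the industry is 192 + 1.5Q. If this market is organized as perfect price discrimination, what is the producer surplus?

Inverting demand: P = 236 − 2.5Q.
Under first-degree price discrimination the firm charges each unit its demand price and produces up to where P = MC, i.e. Q = 11. Consumer surplus is zero; producer surplus equals total surplus.
PS = ½·(236 − 192)·11 = 242.

PS = 242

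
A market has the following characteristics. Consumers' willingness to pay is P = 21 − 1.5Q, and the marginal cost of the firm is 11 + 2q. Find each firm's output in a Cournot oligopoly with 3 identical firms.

With 3 symmetric Cournot firms, each firm's FOC gives 21 − 6q = 11 + 2q, so q = 1.25, Q = 3·1.25 = 3.75, and P = 15.375.

q_i = 1.25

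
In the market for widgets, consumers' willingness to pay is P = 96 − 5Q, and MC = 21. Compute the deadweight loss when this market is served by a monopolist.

Competitive firms price at marginal cost: P = 21, giving Q = 15.
A monopolist chooses Q where MR = MC. MR = 96 − 10Q; setting this equal to 21 gives Q = 7.5 and P = 58.5.
DWL is the triangle between Q = 7.5 and Q = 15: ½·(15 − 7.5)·(58.5 − 21) = 140.625.

DWL = 140.625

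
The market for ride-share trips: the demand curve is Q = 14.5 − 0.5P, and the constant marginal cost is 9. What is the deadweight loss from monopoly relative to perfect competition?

Inverting demand: P = 29 − 2Q.
Under competition P = MC = 9, so Q = (29 − 9)/2 = 10.
The monopolist equates marginal revenue to marginal cost: 29 − 4Q = 9, so Q = 5. From demand, P = 19.
DWL is the triangle between Q = 5 and Q = 10: ½·(10 − 5)·(19 − 9) = 25.

DWL = 25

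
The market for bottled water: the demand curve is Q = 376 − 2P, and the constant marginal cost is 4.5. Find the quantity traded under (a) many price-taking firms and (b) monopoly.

Competition: Q = 367; Monopoly: Q = 183.5

Inverting demand: P = 188 − 0.5Q.
Perfect competition: P = MC = 4.5, so 188 − 0.5Q = 4.5 and Q = 367.
Monopoly sets MR = MC: 188 − Q = 4.5 ⇒ Q = 183.5, P = 188 − 0.5·183.5 = 96.25.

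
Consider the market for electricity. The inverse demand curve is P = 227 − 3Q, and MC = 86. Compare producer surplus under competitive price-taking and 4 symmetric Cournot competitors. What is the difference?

Producer surplus rises by 1060.32

Competitive firms price at marginal cost: P = 86, giving Q = 47.
PS = (86 − 86)·47 = 0.
With 4 symmetric Cournot firms, each firm's FOC gives 227 − 15q = 86, so q = 9.4, Q = 4·9.4 = 37.6, and P = 114.2.
PS = (114.2 − 86)·37.6 = 1060.32.
Change in producer surplus: 1060.32 − 0 = 1060.32.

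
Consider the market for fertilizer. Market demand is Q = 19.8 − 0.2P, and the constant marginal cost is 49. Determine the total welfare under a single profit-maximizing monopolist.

Inverting demand: P = 99 − 5Q.
A monopolist chooses Q where MR = MC. MR = 99 − 10Q; setting this equal to 49 gives Q = 5 and P = 74.
CS = ½·(99 − 74)·5 = 62.5; PS = (74 − 49)·5 = 125; TS = 187.5.

TS = 187.5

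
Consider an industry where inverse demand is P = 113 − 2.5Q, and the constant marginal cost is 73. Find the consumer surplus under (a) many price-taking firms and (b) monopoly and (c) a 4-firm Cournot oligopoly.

Competition: CS = 320; Monopoly: CS = 80; Cournot: CS = 204.8

Competitive firms price at marginal cost: P = 73, giving Q = 16.
CS = ½·(113 − 73)·16 = 320.
Monopoly sets MR = MC: 113 − 5Q = 73 ⇒ Q = 8, P = 113 − 2.5·8 = 93.
CS = ½·(113 − 93)·8 = 80.
With 4 symmetric Cournot firms, each firm's FOC gives 113 − 12.5q = 73, so q = 3.2, Q = 4·3.2 = 12.8, and P = 81.
CS = ½·(113 − 81)·12.8 = 204.8.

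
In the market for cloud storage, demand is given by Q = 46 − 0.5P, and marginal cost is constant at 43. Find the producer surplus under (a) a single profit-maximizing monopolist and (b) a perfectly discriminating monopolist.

Inverting demand: P = 92 − 2Q.
The monopolist equates marginal revenue to marginal cost: 92 − 4Q = 43, so Q = 12.25. From demand, P = 67.5.
PS = (67.5 − 43)·12.25 = 300.125.
With perfect price discrimination, output is the efficient level Q = 24.5 (where demand meets MC), but every buyer pays their willingness to pay: CS = 0 and PS = total surplus.
PS = ½·(92 − 43)·24.5 = 600.25.

Monopoly: PS = 300.125; Perfect PD: PS = 600.25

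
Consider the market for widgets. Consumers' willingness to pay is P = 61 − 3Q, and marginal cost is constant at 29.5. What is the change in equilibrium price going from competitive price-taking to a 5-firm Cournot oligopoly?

Equilibrium price rises by 5.25

Competitive firms price at marginal cost: P = 29.5, giving Q = 10.5.
With 5 symmetric Cournot firms, each firm's FOC gives 61 − 18q = 29.5, so q = 1.75, Q = 5·1.75 = 8.75, and P = 34.75.
Change in equilibrium price: 34.75 − 29.5 = 5.25.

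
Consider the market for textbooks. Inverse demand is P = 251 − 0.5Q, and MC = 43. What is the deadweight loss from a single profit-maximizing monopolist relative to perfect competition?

Competitive firms price at marginal cost: P = 43, giving Q = 416.
Monopoly sets MR = MC: 251 − Q = 43 ⇒ Q = 208, P = 251 − 0.5·208 = 147.
DWL is the triangle between Q = 208 and Q = 416: ½·(416 − 208)·(147 − 43) = 10816.

DWL = 10816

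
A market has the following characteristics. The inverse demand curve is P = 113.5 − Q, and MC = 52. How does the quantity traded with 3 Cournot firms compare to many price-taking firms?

Cournot: Q = 46.125; Competition: Q = 61.5

In a 3-firm Cournot equilibrium, symmetry and the first-order condition give q = (113.5 − 52)/(4) = 15.375. So Q = 46.125 and P = 67.375.
Under competition P = MC = 52, so Q = (113.5 − 52)/1 = 61.5.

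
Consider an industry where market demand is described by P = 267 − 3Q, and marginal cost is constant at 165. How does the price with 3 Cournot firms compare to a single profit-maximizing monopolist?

Cournot: P = 190.5; Monopoly: P = 216

With 3 symmetric Cournot firms, each firm's FOC gives 267 − 12q = 165, so q = 8.5, Q = 3·8.5 = 25.5, and P = 190.5.
Monopoly sets MR = MC: 267 − 6Q = 165 ⇒ Q = 17, P = 267 − 3·17 = 216.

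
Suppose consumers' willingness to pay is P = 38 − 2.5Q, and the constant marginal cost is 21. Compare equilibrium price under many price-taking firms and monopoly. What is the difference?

P rises by 8.5

Competitive firms price at marginal cost: P = 21, giving Q = 6.8.
A monopolist chooses Q where MR = MC. MR = 38 − 5Q; setting this equal to 21 gives Q = 3.4 and P = 29.5.
Change in equilibrium price: 29.5 − 21 = 8.5.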